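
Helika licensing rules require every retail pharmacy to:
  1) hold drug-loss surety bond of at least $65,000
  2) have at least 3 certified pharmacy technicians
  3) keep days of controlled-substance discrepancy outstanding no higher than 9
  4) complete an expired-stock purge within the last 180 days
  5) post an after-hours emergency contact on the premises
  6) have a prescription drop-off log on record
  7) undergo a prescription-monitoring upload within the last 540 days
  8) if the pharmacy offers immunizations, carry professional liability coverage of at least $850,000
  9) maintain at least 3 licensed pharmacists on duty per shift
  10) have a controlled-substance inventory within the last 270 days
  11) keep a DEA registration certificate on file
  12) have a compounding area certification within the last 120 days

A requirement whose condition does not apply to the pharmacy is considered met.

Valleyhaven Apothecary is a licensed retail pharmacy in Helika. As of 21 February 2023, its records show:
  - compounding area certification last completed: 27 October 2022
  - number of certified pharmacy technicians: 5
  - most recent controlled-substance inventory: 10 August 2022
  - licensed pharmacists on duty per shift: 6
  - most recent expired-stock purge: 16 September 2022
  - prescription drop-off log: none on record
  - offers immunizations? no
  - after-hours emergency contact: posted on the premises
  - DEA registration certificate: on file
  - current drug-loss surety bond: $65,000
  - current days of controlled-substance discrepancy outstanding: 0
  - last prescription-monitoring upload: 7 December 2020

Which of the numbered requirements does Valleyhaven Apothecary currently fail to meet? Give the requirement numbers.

1. drug-loss surety bond $65,000 ≥ $65,000 → met
2. certified pharmacy technicians 5 ≥ 3 → met
3. days of controlled-substance discrepancy outstanding 0 ≤ 9 → met
4. expired-stock purge 158 days ago vs limit 180 → met
5. after-hours emergency contact present → met
6. prescription drop-off log absent → not met
7. prescription-monitoring upload 806 days ago vs limit 540 → not met
8. condition 'offers immunizations' does not hold → requirement n/a → met
9. licensed pharmacists on duty per shift 6 ≥ 3 → met
10. controlled-substance inventory 195 days ago vs limit 270 → met
11. DEA registration certificate present → met
12. compounding area certification 117 days ago vs limit 120 → met
Not met: 6, 7

6, 7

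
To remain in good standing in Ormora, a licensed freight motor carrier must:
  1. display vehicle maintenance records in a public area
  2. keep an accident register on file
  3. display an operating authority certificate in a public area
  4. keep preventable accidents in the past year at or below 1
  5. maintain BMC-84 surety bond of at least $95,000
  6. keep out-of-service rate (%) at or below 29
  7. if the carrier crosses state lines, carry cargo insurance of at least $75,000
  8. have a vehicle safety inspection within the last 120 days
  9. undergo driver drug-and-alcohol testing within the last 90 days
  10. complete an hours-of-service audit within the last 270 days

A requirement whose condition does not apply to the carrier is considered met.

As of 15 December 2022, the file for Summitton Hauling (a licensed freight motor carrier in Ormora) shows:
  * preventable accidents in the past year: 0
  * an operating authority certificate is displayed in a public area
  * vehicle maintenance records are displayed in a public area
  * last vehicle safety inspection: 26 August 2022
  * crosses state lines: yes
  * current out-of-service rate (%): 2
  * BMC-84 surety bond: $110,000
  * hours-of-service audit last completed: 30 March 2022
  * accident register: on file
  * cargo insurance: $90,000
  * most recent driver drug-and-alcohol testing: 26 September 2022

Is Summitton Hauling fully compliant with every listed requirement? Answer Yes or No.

1. vehicle maintenance records present → met
2. accident register present → met
3. operating authority certificate present → met
4. preventable accidents in the past year 0 ≤ 1 → met
5. BMC-84 surety bond $110,000 ≥ $95,000 → met
6. out-of-service rate (%) 2 ≤ 29 → met
7. condition 'crosses state lines' holds; cargo insurance $90,000 ≥ $75,000 → met
8. vehicle safety inspection 111 days ago vs limit 120 → met
9. driver drug-and-alcohol testing 80 days ago vs limit 90 → met
10. hours-of-service audit 260 days ago vs limit 270 → met
All met.

Yes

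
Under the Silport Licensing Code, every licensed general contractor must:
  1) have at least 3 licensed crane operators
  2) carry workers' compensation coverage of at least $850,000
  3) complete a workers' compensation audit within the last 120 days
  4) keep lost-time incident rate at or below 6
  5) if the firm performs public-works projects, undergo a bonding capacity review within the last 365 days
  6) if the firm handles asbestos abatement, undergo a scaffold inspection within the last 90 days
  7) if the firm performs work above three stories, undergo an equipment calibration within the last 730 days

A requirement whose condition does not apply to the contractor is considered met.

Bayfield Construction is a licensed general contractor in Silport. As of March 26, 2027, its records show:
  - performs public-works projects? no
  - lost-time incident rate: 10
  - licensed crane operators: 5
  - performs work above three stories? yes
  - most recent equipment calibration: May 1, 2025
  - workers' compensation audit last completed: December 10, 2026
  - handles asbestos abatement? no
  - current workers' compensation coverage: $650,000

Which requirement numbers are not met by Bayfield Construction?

1. licensed crane operators 5 ≥ 3 → met
2. workers' compensation coverage $650,000 < $850,000 → not met
3. workers' compensation audit 106 days ago vs limit 120 → met
4. lost-time incident rate 10 > 6 → not met
5. condition 'performs public-works projects' does not hold → requirement n/a → met
6. condition 'handles asbestos abatement' does not hold → requirement n/a → met
7. condition 'performs work above three stories' holds; equipment calibration 694 days ago vs limit 730 → met
Not met: 2, 4

2, 4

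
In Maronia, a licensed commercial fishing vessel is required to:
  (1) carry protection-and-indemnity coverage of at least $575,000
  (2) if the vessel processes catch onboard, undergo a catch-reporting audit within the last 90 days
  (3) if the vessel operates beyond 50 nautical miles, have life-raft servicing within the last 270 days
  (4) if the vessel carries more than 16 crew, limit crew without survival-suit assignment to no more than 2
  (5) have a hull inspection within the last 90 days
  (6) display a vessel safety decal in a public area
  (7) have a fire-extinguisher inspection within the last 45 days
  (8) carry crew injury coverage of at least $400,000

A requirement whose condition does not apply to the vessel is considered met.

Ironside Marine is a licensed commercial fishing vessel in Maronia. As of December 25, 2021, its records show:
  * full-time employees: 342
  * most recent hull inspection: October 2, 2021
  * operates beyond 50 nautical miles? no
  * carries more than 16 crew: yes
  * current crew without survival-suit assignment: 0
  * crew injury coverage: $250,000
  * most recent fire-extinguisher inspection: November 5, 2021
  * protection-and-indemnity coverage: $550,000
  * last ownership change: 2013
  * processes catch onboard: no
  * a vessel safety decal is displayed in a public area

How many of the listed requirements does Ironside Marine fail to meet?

3

1. protection-and-indemnity coverage $550,000 < $575,000 → not met
2. condition 'processes catch onboard' does not hold → requirement n/a → met
3. condition 'operates beyond 50 nautical miles' does not hold → requirement n/a → met
4. condition 'carries more than 16 crew' holds; crew without survival-suit assignment 0 ≤ 2 → met
5. hull inspection 84 days ago vs limit 90 → met
6. vessel safety decal present → met
7. fire-extinguisher inspection 50 days ago vs limit 45 → not met
8. crew injury coverage $250,000 < $400,000 → not met
Not met: 3 of 8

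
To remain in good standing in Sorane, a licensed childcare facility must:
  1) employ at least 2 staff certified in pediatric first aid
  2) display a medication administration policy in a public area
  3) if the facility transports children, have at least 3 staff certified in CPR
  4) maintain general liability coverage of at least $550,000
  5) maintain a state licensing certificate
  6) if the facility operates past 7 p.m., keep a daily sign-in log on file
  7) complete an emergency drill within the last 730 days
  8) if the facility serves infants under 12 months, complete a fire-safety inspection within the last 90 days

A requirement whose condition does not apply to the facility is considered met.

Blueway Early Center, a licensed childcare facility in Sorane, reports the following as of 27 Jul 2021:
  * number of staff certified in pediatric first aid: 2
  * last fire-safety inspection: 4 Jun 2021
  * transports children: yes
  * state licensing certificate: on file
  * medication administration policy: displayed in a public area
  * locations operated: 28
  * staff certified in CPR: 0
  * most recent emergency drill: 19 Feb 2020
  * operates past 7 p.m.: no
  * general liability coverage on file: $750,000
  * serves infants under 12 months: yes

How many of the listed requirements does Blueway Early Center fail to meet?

1

1. staff certified in pediatric first aid 2 ≥ 2 → met
2. medication administration policy present → met
3. condition 'transports children' holds; staff certified in CPR 0 < 3 → not met
4. general liability coverage $750,000 ≥ $550,000 → met
5. state licensing certificate present → met
6. condition 'operates past 7 p.m.' does not hold → requirement n/a → met
7. emergency drill 524 days ago vs limit 730 → met
8. condition 'serves infants under 12 months' holds; fire-safety inspection 53 days ago vs limit 90 → met
Not met: 1 of 8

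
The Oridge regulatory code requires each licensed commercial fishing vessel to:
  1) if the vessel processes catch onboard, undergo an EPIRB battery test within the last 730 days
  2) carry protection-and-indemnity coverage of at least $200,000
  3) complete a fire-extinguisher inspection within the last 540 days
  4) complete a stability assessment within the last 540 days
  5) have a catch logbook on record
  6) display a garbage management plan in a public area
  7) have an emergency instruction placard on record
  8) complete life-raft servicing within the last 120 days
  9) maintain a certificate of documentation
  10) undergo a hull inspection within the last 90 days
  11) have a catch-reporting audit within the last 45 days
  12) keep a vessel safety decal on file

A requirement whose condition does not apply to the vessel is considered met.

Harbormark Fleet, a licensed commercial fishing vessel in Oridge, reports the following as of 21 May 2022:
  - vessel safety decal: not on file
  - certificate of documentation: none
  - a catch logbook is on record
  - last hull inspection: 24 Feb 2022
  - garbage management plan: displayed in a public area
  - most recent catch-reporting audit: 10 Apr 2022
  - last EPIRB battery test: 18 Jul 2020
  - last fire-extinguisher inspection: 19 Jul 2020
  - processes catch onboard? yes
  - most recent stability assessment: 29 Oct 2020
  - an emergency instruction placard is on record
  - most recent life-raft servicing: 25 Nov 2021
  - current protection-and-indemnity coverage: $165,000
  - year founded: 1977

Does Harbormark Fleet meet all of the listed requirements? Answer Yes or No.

1. condition 'processes catch onboard' holds; EPIRB battery test 672 days ago vs limit 730 → met
2. protection-and-indemnity coverage $165,000 < $200,000 → not met
3. fire-extinguisher inspection 671 days ago vs limit 540 → not met
4. stability assessment 569 days ago vs limit 540 → not met
5. catch logbook present → met
6. garbage management plan present → met
7. emergency instruction placard present → met
8. life-raft servicing 177 days ago vs limit 120 → not met
9. certificate of documentation absent → not met
10. hull inspection 86 days ago vs limit 90 → met
11. catch-reporting audit 41 days ago vs limit 45 → met
12. vessel safety decal absent → not met
Not met: 2, 3, 4, 8, 9, 12

No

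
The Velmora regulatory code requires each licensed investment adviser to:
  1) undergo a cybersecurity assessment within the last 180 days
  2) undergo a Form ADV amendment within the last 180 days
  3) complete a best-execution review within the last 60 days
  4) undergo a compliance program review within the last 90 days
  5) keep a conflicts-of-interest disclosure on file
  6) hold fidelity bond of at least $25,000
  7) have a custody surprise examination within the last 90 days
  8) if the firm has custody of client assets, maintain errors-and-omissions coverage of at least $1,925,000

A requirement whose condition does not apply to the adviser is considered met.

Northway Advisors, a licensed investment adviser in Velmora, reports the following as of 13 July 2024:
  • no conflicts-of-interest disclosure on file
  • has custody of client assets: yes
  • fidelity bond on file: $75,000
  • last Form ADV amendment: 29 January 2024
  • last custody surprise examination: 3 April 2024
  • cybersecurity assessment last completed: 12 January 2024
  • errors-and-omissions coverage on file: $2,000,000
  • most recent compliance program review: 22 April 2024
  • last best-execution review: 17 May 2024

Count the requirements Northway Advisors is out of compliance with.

1. cybersecurity assessment 183 days ago vs limit 180 → not met
2. Form ADV amendment 166 days ago vs limit 180 → met
3. best-execution review 57 days ago vs limit 60 → met
4. compliance program review 82 days ago vs limit 90 → met
5. conflicts-of-interest disclosure absent → not met
6. fidelity bond $75,000 ≥ $25,000 → met
7. custody surprise examination 101 days ago vs limit 90 → not met
8. condition 'has custody of client assets' holds; errors-and-omissions coverage $2,000,000 ≥ $1,925,000 → met
Not met: 3 of 8

3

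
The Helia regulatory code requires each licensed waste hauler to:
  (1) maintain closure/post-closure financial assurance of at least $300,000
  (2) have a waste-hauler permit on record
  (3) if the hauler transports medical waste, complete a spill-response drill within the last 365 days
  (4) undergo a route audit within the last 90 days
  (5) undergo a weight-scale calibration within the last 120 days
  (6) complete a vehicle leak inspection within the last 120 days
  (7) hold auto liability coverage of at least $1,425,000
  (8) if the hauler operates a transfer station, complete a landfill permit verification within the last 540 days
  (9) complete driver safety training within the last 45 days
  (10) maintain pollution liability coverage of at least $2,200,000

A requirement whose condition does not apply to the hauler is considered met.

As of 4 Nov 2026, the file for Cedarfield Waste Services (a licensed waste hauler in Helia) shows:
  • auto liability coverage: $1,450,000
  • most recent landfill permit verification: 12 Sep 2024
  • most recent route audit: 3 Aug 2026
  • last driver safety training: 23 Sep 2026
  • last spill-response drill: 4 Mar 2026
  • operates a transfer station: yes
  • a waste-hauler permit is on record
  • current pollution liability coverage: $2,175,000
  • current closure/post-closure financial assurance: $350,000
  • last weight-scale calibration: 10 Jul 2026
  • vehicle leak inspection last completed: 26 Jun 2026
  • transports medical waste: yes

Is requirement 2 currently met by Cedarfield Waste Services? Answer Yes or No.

Yes

2. waste-hauler permit present → met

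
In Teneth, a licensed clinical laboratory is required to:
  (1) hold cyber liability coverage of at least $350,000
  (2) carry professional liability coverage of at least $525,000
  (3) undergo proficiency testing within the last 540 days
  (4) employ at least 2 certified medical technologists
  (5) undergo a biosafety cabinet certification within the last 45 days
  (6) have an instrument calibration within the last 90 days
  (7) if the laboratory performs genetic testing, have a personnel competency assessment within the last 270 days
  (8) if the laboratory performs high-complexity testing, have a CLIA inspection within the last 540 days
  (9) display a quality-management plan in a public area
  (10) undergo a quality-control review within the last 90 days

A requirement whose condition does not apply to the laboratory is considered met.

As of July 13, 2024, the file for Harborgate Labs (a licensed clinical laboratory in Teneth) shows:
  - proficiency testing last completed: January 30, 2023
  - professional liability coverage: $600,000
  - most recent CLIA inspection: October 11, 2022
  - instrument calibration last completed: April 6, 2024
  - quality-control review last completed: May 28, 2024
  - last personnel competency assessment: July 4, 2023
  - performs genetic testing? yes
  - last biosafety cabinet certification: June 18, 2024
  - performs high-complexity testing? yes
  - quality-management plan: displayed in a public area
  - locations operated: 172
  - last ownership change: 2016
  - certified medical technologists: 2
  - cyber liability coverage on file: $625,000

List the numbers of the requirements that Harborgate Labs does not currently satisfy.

1. cyber liability coverage $625,000 ≥ $350,000 → met
2. professional liability coverage $600,000 ≥ $525,000 → met
3. proficiency testing 530 days ago vs limit 540 → met
4. certified medical technologists 2 ≥ 2 → met
5. biosafety cabinet certification 25 days ago vs limit 45 → met
6. instrument calibration 98 days ago vs limit 90 → not met
7. condition 'performs genetic testing' holds; personnel competency assessment 375 days ago vs limit 270 → not met
8. condition 'performs high-complexity testing' holds; CLIA inspection 641 days ago vs limit 540 → not met
9. quality-management plan present → met
10. quality-control review 46 days ago vs limit 90 → met
Not met: 6, 7, 8

6, 7, 8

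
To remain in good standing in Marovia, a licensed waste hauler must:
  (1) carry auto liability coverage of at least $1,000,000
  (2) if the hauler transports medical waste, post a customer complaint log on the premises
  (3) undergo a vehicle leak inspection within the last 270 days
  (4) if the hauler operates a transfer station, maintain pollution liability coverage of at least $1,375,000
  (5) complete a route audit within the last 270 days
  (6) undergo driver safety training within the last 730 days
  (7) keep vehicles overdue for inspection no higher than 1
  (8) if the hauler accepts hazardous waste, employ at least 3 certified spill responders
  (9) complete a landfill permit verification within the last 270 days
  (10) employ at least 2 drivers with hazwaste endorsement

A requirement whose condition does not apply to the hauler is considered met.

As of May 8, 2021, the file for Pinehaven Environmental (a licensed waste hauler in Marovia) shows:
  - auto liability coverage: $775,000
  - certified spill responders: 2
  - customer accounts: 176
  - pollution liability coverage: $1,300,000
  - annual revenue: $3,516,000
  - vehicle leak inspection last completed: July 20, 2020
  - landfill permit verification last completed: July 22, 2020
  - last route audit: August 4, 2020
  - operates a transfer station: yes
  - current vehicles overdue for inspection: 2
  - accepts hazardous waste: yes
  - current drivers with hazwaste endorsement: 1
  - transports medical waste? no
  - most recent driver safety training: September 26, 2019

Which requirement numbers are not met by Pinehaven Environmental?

1. auto liability coverage $775,000 < $1,000,000 → not met
2. condition 'transports medical waste' does not hold → requirement n/a → met
3. vehicle leak inspection 292 days ago vs limit 270 → not met
4. condition 'operates a transfer station' holds; pollution liability coverage $1,300,000 < $1,375,000 → not met
5. route audit 277 days ago vs limit 270 → not met
6. driver safety training 590 days ago vs limit 730 → met
7. vehicles overdue for inspection 2 > 1 → not met
8. condition 'accepts hazardous waste' holds; certified spill responders 2 < 3 → not met
9. landfill permit verification 290 days ago vs limit 270 → not met
10. drivers with hazwaste endorsement 1 < 2 → not met
Not met: 1, 3, 4, 5, 7, 8, 9, 10

1, 3, 4, 5, 7, 8, 9, 10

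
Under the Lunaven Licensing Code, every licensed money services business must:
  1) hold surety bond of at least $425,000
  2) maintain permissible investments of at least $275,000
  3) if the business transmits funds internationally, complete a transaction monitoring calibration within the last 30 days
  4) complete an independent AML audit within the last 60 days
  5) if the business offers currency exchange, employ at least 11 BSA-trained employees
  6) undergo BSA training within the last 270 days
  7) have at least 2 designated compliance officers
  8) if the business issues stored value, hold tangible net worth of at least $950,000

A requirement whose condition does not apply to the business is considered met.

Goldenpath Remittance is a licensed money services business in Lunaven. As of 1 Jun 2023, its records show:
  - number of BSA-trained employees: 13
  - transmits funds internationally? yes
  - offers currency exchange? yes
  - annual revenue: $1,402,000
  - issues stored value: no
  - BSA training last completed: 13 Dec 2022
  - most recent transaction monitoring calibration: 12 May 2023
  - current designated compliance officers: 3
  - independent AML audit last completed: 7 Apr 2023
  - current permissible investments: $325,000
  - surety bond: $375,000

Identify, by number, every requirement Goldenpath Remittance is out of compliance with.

1

1. surety bond $375,000 < $425,000 → not met
2. permissible investments $325,000 ≥ $275,000 → met
3. condition 'transmits funds internationally' holds; transaction monitoring calibration 20 days ago vs limit 30 → met
4. independent AML audit 55 days ago vs limit 60 → met
5. condition 'offers currency exchange' holds; BSA-trained employees 13 ≥ 11 → met
6. BSA training 170 days ago vs limit 270 → met
7. designated compliance officers 3 ≥ 2 → met
8. condition 'issues stored value' does not hold → requirement n/a → met
Not met: 1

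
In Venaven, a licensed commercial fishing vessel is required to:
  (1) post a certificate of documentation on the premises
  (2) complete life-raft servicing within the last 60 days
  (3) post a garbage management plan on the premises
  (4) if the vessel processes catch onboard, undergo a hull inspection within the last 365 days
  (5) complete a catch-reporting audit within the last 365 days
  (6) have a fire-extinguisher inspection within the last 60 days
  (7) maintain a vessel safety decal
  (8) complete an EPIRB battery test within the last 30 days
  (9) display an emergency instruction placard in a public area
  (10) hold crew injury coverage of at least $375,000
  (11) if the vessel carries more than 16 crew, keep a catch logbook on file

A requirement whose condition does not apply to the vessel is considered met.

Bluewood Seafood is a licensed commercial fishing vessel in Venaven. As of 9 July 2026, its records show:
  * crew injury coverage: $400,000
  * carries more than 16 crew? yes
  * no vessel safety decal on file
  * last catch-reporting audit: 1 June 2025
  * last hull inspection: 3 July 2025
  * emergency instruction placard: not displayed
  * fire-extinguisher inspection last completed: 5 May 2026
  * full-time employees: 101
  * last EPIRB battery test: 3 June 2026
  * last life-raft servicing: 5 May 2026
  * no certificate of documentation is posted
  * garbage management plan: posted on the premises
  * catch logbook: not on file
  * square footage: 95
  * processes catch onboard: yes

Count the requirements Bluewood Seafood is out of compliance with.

1. certificate of documentation absent → not met
2. life-raft servicing 65 days ago vs limit 60 → not met
3. garbage management plan present → met
4. condition 'processes catch onboard' holds; hull inspection 371 days ago vs limit 365 → not met
5. catch-reporting audit 403 days ago vs limit 365 → not met
6. fire-extinguisher inspection 65 days ago vs limit 60 → not met
7. vessel safety decal absent → not met
8. EPIRB battery test 36 days ago vs limit 30 → not met
9. emergency instruction placard absent → not met
10. crew injury coverage $400,000 ≥ $375,000 → met
11. condition 'carries more than 16 crew' holds; catch logbook absent → not met
Not met: 9 of 11

9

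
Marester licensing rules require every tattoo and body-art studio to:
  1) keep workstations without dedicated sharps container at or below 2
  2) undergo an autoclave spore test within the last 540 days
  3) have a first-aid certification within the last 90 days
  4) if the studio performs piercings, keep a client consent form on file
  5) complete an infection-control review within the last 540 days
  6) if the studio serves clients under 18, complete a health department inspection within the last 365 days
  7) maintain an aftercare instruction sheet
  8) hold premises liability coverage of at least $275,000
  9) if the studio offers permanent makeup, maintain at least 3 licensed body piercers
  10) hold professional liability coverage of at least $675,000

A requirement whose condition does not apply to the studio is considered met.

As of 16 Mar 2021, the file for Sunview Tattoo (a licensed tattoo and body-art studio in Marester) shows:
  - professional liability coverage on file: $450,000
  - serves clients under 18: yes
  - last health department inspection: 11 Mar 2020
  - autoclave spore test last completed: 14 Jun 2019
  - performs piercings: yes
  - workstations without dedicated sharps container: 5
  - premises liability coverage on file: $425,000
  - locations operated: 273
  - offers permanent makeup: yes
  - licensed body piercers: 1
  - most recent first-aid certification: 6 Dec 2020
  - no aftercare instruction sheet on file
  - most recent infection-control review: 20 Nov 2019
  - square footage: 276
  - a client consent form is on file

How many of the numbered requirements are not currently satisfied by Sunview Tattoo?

7

1. workstations without dedicated sharps container 5 > 2 → not met
2. autoclave spore test 641 days ago vs limit 540 → not met
3. first-aid certification 100 days ago vs limit 90 → not met
4. condition 'performs piercings' holds; client consent form present → met
5. infection-control review 482 days ago vs limit 540 → met
6. condition 'serves clients under 18' holds; health department inspection 370 days ago vs limit 365 → not met
7. aftercare instruction sheet absent → not met
8. premises liability coverage $425,000 ≥ $275,000 → met
9. condition 'offers permanent makeup' holds; licensed body piercers 1 < 3 → not met
10. professional liability coverage $450,000 < $675,000 → not met
Not met: 7 of 10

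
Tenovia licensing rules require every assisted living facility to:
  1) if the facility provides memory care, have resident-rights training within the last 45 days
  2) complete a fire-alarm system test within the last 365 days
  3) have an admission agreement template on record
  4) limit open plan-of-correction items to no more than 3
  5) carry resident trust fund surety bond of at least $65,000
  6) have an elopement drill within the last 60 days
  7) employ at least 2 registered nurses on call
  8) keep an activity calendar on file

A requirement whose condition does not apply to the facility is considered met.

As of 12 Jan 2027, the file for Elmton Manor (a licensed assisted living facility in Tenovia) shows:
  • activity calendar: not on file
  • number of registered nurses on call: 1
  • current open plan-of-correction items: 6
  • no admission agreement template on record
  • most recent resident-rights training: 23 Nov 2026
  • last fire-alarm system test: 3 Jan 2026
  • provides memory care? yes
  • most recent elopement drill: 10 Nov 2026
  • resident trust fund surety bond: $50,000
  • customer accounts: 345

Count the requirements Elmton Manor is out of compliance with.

1. condition 'provides memory care' holds; resident-rights training 50 days ago vs limit 45 → not met
2. fire-alarm system test 374 days ago vs limit 365 → not met
3. admission agreement template absent → not met
4. open plan-of-correction items 6 > 3 → not met
5. resident trust fund surety bond $50,000 < $65,000 → not met
6. elopement drill 63 days ago vs limit 60 → not met
7. registered nurses on call 1 < 2 → not met
8. activity calendar absent → not met
Not met: 8 of 8

8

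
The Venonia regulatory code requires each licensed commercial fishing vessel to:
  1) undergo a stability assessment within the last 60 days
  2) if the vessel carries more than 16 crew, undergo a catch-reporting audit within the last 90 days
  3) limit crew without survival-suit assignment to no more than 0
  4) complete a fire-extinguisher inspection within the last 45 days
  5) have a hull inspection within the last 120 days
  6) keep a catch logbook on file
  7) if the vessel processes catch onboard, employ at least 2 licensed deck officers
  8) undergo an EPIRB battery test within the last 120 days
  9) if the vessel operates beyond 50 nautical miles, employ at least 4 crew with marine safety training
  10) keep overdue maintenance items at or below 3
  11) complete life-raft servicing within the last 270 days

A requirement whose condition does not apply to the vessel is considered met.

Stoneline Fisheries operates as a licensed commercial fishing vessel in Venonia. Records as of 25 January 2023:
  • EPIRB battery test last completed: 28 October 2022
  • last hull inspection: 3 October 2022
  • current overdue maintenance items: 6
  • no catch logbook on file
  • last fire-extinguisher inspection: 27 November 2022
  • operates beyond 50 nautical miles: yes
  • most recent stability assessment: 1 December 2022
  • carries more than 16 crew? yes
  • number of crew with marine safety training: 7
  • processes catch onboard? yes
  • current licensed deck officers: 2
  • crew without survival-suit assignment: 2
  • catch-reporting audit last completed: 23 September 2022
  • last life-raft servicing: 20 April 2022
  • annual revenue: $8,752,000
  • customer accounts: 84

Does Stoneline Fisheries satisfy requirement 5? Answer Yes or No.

Yes

5. hull inspection 114 days ago vs limit 120 → met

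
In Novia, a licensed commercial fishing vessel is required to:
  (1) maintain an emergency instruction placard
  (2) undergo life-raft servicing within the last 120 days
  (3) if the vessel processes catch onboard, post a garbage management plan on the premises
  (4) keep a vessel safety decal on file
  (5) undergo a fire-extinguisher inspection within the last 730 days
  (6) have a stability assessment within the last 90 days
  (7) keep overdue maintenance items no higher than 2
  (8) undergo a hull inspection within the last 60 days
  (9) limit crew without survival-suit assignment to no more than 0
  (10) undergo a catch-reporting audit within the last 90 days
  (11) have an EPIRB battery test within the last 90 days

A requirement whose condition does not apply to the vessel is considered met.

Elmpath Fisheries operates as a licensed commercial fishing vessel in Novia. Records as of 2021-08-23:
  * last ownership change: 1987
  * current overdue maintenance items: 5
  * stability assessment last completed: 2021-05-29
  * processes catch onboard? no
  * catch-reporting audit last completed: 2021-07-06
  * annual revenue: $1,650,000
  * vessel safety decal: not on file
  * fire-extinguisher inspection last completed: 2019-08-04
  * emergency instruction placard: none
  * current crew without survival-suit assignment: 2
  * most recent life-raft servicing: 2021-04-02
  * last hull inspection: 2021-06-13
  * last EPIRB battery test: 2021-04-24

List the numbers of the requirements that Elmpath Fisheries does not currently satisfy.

1, 2, 4, 5, 7, 8, 9, 11

1. emergency instruction placard absent → not met
2. life-raft servicing 143 days ago vs limit 120 → not met
3. condition 'processes catch onboard' does not hold → requirement n/a → met
4. vessel safety decal absent → not met
5. fire-extinguisher inspection 750 days ago vs limit 730 → not met
6. stability assessment 86 days ago vs limit 90 → met
7. overdue maintenance items 5 > 2 → not met
8. hull inspection 71 days ago vs limit 60 → not met
9. crew without survival-suit assignment 2 > 0 → not met
10. catch-reporting audit 48 days ago vs limit 90 → met
11. EPIRB battery test 121 days ago vs limit 90 → not met
Not met: 1, 2, 4, 5, 7, 8, 9, 11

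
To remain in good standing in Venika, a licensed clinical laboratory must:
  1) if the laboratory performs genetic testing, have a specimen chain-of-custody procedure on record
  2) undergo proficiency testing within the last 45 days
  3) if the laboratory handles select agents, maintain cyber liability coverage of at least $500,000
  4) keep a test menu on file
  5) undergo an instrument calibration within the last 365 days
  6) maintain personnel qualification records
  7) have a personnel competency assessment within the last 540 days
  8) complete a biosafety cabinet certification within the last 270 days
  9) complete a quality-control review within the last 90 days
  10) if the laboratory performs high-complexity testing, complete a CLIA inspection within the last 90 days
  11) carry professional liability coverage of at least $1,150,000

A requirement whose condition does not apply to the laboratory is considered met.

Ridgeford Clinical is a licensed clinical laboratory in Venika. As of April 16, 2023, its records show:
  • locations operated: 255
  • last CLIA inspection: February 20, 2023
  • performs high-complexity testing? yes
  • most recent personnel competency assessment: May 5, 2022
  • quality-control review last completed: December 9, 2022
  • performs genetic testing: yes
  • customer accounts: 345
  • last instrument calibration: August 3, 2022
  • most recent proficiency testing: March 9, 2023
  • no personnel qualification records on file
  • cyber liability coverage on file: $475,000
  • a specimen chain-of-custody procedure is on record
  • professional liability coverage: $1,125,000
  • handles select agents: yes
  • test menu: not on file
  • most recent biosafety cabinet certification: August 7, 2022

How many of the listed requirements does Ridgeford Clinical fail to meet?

1. condition 'performs genetic testing' holds; specimen chain-of-custody procedure present → met
2. proficiency testing 38 days ago vs limit 45 → met
3. condition 'handles select agents' holds; cyber liability coverage $475,000 < $500,000 → not met
4. test menu absent → not met
5. instrument calibration 256 days ago vs limit 365 → met
6. personnel qualification records absent → not met
7. personnel competency assessment 346 days ago vs limit 540 → met
8. biosafety cabinet certification 252 days ago vs limit 270 → met
9. quality-control review 128 days ago vs limit 90 → not met
10. condition 'performs high-complexity testing' holds; CLIA inspection 55 days ago vs limit 90 → met
11. professional liability coverage $1,125,000 < $1,150,000 → not met
Not met: 5 of 11

5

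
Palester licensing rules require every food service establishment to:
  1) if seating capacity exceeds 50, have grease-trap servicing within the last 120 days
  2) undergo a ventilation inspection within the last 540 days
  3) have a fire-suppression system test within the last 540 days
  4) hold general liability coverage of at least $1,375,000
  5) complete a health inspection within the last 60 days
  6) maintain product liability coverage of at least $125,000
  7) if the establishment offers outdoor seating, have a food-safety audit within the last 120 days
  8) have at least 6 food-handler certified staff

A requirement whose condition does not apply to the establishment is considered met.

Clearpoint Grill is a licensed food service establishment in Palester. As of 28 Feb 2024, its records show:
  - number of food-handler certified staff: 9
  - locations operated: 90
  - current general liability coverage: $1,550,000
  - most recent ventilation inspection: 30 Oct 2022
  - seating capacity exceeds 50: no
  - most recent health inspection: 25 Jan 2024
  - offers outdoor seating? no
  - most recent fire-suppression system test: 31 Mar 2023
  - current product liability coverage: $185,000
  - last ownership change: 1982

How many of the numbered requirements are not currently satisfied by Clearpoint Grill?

0

1. condition 'seating capacity exceeds 50' does not hold → requirement n/a → met
2. ventilation inspection 486 days ago vs limit 540 → met
3. fire-suppression system test 334 days ago vs limit 540 → met
4. general liability coverage $1,550,000 ≥ $1,375,000 → met
5. health inspection 34 days ago vs limit 60 → met
6. product liability coverage $185,000 ≥ $125,000 → met
7. condition 'offers outdoor seating' does not hold → requirement n/a → met
8. food-handler certified staff 9 ≥ 6 → met
Not met: 0 of 8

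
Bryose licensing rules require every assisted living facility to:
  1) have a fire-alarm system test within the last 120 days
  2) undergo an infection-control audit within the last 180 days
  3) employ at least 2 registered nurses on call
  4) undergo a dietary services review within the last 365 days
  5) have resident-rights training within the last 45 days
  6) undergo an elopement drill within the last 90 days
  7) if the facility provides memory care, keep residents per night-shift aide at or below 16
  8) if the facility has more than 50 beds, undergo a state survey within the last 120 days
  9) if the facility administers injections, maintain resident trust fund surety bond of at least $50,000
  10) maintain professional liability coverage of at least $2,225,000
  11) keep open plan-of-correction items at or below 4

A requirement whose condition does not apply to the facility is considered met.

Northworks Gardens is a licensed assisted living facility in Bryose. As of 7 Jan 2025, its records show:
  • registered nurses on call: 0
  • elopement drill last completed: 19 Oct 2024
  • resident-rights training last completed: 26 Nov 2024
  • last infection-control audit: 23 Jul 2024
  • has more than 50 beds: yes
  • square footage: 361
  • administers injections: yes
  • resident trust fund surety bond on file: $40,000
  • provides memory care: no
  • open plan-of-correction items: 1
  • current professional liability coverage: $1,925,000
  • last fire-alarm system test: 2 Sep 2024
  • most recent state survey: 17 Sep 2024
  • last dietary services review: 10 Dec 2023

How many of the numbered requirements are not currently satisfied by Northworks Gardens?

1. fire-alarm system test 127 days ago vs limit 120 → not met
2. infection-control audit 168 days ago vs limit 180 → met
3. registered nurses on call 0 < 2 → not met
4. dietary services review 394 days ago vs limit 365 → not met
5. resident-rights training 42 days ago vs limit 45 → met
6. elopement drill 80 days ago vs limit 90 → met
7. condition 'provides memory care' does not hold → requirement n/a → met
8. condition 'has more than 50 beds' holds; state survey 112 days ago vs limit 120 → met
9. condition 'administers injections' holds; resident trust fund surety bond $40,000 < $50,000 → not met
10. professional liability coverage $1,925,000 < $2,225,000 → not met
11. open plan-of-correction items 1 ≤ 4 → met
Not met: 5 of 11

5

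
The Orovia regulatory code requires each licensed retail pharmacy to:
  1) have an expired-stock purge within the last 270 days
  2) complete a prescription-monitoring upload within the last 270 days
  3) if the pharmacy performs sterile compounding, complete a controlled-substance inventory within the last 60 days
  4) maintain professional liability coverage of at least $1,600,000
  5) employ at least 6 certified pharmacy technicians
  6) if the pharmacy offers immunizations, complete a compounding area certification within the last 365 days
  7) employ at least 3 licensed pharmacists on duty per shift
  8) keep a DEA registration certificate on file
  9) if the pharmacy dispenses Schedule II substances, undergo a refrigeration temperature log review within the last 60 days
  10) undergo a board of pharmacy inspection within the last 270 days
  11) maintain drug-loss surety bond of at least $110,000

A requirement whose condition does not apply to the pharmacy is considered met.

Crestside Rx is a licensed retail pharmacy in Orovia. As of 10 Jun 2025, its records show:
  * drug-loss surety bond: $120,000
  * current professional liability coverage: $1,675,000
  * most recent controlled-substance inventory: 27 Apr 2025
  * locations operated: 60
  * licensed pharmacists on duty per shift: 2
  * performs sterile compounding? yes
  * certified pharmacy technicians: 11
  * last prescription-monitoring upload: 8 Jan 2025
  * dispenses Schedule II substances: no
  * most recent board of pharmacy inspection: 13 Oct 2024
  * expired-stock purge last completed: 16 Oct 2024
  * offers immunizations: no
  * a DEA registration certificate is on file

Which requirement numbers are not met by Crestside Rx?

1. expired-stock purge 237 days ago vs limit 270 → met
2. prescription-monitoring upload 153 days ago vs limit 270 → met
3. condition 'performs sterile compounding' holds; controlled-substance inventory 44 days ago vs limit 60 → met
4. professional liability coverage $1,675,000 ≥ $1,600,000 → met
5. certified pharmacy technicians 11 ≥ 6 → met
6. condition 'offers immunizations' does not hold → requirement n/a → met
7. licensed pharmacists on duty per shift 2 < 3 → not met
8. DEA registration certificate present → met
9. condition 'dispenses Schedule II substances' does not hold → requirement n/a → met
10. board of pharmacy inspection 240 days ago vs limit 270 → met
11. drug-loss surety bond $120,000 ≥ $110,000 → met
Not met: 7

7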